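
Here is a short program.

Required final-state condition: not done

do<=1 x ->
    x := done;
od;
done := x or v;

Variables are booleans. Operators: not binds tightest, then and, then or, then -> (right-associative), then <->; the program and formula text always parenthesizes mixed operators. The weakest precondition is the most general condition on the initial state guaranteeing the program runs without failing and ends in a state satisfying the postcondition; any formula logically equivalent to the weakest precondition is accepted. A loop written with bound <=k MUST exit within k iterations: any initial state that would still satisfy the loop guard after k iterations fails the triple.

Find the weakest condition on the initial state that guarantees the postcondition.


Working backward. After the program, not done must hold.
Before done := x or v: not (x or v)
Before the loop (bound <=1), unroll the exhaustion recursion (WP_0 = exit-now case; WP_j = one more guarded iteration, up to j = 1):
  WP_0: (not x) and (not (x or v))
  WP_1: (x -> ((not done) and (not (done or v)))) and ((not x) -> (not (x or v)))
So before the loop: (x -> ((not done) and (not (done or v)))) and ((not x) -> (not (x or v)))
Answer: WP = (x -> ((not done) and (not (done or v)))) and ((not x) -> (not (x or v)))


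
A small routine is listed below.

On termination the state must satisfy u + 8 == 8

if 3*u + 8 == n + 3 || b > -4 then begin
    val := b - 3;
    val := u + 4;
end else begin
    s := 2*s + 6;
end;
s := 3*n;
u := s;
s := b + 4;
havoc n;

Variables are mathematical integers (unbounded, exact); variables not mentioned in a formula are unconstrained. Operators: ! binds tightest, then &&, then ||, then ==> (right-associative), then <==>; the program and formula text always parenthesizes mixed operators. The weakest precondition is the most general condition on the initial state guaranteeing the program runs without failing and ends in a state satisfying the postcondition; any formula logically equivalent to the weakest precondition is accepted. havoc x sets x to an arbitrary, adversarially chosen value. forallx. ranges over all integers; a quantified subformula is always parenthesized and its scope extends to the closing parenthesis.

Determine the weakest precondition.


Working backward. After the program, the postcondition u + 8 == 8 must hold; in canonical form it is u == 0.
Before havoc n: u == 0
Before s := b + 4: u == 0
Before u := s: s == 0
Before s := 3*n: 3*n == 0
Then branch requires 3*n == 0; else branch requires 3*n == 0.
Before the if: ((3*u == n - 5 || b > -4) ==> 3*n == 0) && ((!(3*u == n - 5 || b > -4)) ==> 3*n == 0)
Answer: WP = ((3*u == n - 5 || b > -4) ==> 3*n == 0) && ((!(3*u == n - 5 || b > -4)) ==> 3*n == 0)


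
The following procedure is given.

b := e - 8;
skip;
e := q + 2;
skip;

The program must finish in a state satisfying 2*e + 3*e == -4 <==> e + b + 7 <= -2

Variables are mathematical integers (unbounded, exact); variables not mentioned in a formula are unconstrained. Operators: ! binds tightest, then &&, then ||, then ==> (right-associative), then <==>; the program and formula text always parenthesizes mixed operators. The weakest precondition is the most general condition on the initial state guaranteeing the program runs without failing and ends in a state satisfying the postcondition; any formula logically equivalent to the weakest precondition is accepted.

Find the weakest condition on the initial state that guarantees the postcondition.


Working backward. After the program, the postcondition 2*e + 3*e == -4 <==> e + b + 7 <= -2 must hold; in canonical form it is 5*e == -4 <==> b + e <= -9.
Before skip: 5*e == -4 <==> b + e <= -9
Before e := q + 2: 5*q == -14 <==> b + q <= -11
Before skip: 5*q == -14 <==> b + q <= -11
Before b := e - 8: 5*q == -14 <==> e + q <= -3
Answer: WP = 5*q == -14 <==> e + q <= -3


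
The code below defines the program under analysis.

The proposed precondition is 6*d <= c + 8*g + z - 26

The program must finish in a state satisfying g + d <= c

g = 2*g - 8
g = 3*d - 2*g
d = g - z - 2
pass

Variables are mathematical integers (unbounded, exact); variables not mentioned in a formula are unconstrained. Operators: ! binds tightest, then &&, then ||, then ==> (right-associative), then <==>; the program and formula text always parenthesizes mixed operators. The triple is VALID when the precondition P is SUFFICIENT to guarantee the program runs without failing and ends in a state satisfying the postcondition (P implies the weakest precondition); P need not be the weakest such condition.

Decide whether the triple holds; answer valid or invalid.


Working backward. After the program, the postcondition g + d <= c must hold; in canonical form it is d + g <= c.
Before skip: d + g <= c
Before d := g - z - 2: 2*g <= c + z + 2
Before g := 3*d - 2*g: 6*d <= c + 4*g + z + 2
Before g := 2*g - 8: 6*d <= c + 8*g + z - 30
The weakest precondition is 6*d <= c + 8*g + z - 30.
Check whether 6*d <= c + 8*g + z - 26 implies it.
Countermodel: at the initial state c = 0, d = -5, g = 0, z = -4, the precondition holds but the weakest precondition fails.
Answer: invalid


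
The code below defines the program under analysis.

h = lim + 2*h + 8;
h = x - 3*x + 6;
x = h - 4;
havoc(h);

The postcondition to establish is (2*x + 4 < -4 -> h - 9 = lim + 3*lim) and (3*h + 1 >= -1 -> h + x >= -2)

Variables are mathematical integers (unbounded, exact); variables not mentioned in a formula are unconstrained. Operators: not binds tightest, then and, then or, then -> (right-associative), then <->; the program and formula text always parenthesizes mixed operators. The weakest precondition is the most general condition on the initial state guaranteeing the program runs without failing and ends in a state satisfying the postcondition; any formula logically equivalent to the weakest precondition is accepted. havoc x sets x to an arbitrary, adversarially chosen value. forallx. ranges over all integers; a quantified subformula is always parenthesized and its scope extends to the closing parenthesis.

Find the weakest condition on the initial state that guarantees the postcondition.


Working backward. After the program, the postcondition (2*x + 4 < -4 -> h - 9 = lim + 3*lim) and (3*h + 1 >= -1 -> h + x >= -2) must hold; in canonical form it is (2*x < -8 -> h = 4*lim + 9) and (3*h >= -2 -> h + x >= -2).
Before havoc h: forall h_1. ((2*x < -8 -> h_1 = 4*lim + 9) and (3*h_1 >= -2 -> h_1 + x >= -2))
Before x := h - 4: forall h_1. ((2*h < 0 -> h_1 = 4*lim + 9) and (3*h_1 >= -2 -> h + h_1 >= 2))
Before h := x - 3*x + 6: forall h_1. ((4*x > 12 -> h_1 = 4*lim + 9) and (3*h_1 >= -2 -> h_1 >= 2*x - 4))
Before h := lim + 2*h + 8: forall h_1. ((4*x > 12 -> h_1 = 4*lim + 9) and (3*h_1 >= -2 -> h_1 >= 2*x - 4))
Answer: WP = forall h_1. ((4*x > 12 -> h_1 = 4*lim + 9) and (3*h_1 >= -2 -> h_1 >= 2*x - 4))


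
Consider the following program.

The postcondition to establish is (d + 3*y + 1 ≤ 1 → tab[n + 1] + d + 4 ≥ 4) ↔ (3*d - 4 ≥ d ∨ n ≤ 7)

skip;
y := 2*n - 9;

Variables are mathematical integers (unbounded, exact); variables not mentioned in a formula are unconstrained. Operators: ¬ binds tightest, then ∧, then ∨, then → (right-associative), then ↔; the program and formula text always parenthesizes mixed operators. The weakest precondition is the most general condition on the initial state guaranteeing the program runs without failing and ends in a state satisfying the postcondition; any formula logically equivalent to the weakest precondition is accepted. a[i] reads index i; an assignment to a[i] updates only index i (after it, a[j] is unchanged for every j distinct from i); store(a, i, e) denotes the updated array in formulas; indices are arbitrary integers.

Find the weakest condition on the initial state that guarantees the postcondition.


Working backward. After the program, the postcondition (d + 3*y + 1 ≤ 1 → tab[n + 1] + d + 4 ≥ 4) ↔ (3*d - 4 ≥ d ∨ n ≤ 7) must hold; in canonical form it is (d + 3*y ≤ 0 → tab[n + 1] + d ≥ 0) ↔ (2*d ≥ 4 ∨ n ≤ 7).
Before y := 2*n - 9: (d + 6*n ≤ 27 → tab[n + 1] + d ≥ 0) ↔ (2*d ≥ 4 ∨ n ≤ 7)
Before skip: (d + 6*n ≤ 27 → tab[n + 1] + d ≥ 0) ↔ (2*d ≥ 4 ∨ n ≤ 7)
Answer: WP = (d + 6*n ≤ 27 → tab[n + 1] + d ≥ 0) ↔ (2*d ≥ 4 ∨ n ≤ 7)


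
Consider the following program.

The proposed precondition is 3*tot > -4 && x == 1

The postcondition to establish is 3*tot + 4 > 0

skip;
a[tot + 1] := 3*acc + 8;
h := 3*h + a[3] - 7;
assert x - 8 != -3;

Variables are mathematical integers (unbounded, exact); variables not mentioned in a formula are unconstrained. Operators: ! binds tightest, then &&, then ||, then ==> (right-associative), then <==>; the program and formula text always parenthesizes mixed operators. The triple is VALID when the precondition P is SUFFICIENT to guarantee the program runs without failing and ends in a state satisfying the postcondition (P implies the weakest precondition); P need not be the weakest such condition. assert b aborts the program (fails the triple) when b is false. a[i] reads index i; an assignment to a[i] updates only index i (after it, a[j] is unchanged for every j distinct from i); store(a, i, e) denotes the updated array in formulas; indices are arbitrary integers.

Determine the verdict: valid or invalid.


Working backward. After the program, the postcondition 3*tot + 4 > 0 must hold; in canonical form it is 3*tot > -4.
Before assert x - 8 != -3: x != 5 && 3*tot > -4
Before h := 3*h + a[3] - 7: x != 5 && 3*tot > -4
Before a[tot + 1] := 3*acc + 8: x != 5 && 3*tot > -4
Before skip: x != 5 && 3*tot > -4
The weakest precondition is x != 5 && 3*tot > -4.
Check whether 3*tot > -4 && x == 1 implies it.
Every state satisfying the precondition satisfies the weakest precondition: the implication holds.
Answer: valid


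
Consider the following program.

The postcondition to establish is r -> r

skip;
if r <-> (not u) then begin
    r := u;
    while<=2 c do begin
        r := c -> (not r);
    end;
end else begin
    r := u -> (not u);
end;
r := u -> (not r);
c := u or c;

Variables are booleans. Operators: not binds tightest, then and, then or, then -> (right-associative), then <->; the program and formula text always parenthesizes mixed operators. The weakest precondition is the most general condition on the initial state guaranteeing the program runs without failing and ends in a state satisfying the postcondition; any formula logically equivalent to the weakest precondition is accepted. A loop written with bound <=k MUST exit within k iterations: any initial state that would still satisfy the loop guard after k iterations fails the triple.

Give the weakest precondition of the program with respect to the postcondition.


Working backward. After the program, the postcondition r -> r must hold; in canonical form it is true.
Before c := u or c: true
Before r := u -> (not r): true
Then branch requires c -> (c -> (not c)); else branch requires true.
Before the if: (r <-> (not u)) -> (c -> (c -> (not c)))
Before skip: (r <-> (not u)) -> (c -> (c -> (not c)))
Answer: WP = (r <-> (not u)) -> (c -> (c -> (not c)))


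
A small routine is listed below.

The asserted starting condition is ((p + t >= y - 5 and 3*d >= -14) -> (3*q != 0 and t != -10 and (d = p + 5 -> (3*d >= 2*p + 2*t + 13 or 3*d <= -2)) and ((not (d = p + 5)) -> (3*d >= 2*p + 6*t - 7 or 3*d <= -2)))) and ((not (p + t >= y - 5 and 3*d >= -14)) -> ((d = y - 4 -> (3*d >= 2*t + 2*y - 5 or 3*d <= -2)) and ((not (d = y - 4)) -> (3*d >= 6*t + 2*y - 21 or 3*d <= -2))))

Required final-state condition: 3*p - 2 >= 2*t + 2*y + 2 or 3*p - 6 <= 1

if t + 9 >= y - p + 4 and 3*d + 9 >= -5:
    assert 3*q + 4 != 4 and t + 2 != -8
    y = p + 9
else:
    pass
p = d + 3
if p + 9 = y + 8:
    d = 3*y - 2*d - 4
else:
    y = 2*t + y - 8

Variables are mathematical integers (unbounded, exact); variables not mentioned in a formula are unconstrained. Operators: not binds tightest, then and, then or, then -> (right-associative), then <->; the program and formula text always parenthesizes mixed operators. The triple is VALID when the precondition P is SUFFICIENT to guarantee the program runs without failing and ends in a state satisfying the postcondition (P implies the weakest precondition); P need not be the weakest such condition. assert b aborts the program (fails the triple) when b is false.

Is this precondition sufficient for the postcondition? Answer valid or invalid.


Working backward. After the program, the postcondition 3*p - 2 >= 2*t + 2*y + 2 or 3*p - 6 <= 1 must hold; in canonical form it is 3*p >= 2*t + 2*y + 4 or 3*p <= 7.
Then branch requires 3*p >= 2*t + 2*y + 4 or 3*p <= 7; else branch requires 3*p >= 6*t + 2*y - 12 or 3*p <= 7.
Before the if: (p = y - 1 -> (3*p >= 2*t + 2*y + 4 or 3*p <= 7)) and ((not (p = y - 1)) -> (3*p >= 6*t + 2*y - 12 or 3*p <= 7))
Before p := d + 3: (d = y - 4 -> (3*d >= 2*t + 2*y - 5 or 3*d <= -2)) and ((not (d = y - 4)) -> (3*d >= 6*t + 2*y - 21 or 3*d <= -2))
Then branch requires 3*q != 0 and t != -10 and (d = p + 5 -> (3*d >= 2*p + 2*t + 13 or 3*d <= -2)) and ((not (d = p + 5)) -> (3*d >= 2*p + 6*t - 3 or 3*d <= -2)); else branch requires (d = y - 4 -> (3*d >= 2*t + 2*y - 5 or 3*d <= -2)) and ((not (d = y - 4)) -> (3*d >= 6*t + 2*y - 21 or 3*d <= -2)).
Before the if: ((p + t >= y - 5 and 3*d >= -14) -> (3*q != 0 and t != -10 and (d = p + 5 -> (3*d >= 2*p + 2*t + 13 or 3*d <= -2)) and ((not (d = p + 5)) -> (3*d >= 2*p + 6*t - 3 or 3*d <= -2)))) and ((not (p + t >= y - 5 and 3*d >= -14)) -> ((d = y - 4 -> (3*d >= 2*t + 2*y - 5 or 3*d <= -2)) and ((not (d = y - 4)) -> (3*d >= 6*t + 2*y - 21 or 3*d <= -2))))
The weakest precondition is ((p + t >= y - 5 and 3*d >= -14) -> (3*q != 0 and t != -10 and (d = p + 5 -> (3*d >= 2*p + 2*t + 13 or 3*d <= -2)) and ((not (d = p + 5)) -> (3*d >= 2*p + 6*t - 3 or 3*d <= -2)))) and ((not (p + t >= y - 5 and 3*d >= -14)) -> ((d = y - 4 -> (3*d >= 2*t + 2*y - 5 or 3*d <= -2)) and ((not (d = y - 4)) -> (3*d >= 6*t + 2*y - 21 or 3*d <= -2)))).
Check whether ((p + t >= y - 5 and 3*d >= -14) -> (3*q != 0 and t != -10 and (d = p + 5 -> (3*d >= 2*p + 2*t + 13 or 3*d <= -2)) and ((not (d = p + 5)) -> (3*d >= 2*p + 6*t - 7 or 3*d <= -2)))) and ((not (p + t >= y - 5 and 3*d >= -14)) -> ((d = y - 4 -> (3*d >= 2*t + 2*y - 5 or 3*d <= -2)) and ((not (d = y - 4)) -> (3*d >= 6*t + 2*y - 21 or 3*d <= -2)))) implies it.
Countermodel: at the initial state d = 2, p = -4, q = 1, t = 3, y = 4, the precondition holds but the weakest precondition fails.
Answer: invalid


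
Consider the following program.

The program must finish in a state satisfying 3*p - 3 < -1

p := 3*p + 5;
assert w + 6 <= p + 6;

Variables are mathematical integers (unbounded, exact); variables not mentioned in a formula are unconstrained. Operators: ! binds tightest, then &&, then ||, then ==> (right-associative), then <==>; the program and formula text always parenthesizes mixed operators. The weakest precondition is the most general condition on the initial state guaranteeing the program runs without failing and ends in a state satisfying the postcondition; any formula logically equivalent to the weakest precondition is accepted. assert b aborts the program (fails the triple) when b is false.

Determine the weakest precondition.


Working backward. After the program, the postcondition 3*p - 3 < -1 must hold; in canonical form it is 3*p < 2.
Before assert w + 6 <= p + 6: w <= p && 3*p < 2
Before p := 3*p + 5: w <= 3*p + 5 && 9*p < -13
Answer: WP = w <= 3*p + 5 && 9*p < -13


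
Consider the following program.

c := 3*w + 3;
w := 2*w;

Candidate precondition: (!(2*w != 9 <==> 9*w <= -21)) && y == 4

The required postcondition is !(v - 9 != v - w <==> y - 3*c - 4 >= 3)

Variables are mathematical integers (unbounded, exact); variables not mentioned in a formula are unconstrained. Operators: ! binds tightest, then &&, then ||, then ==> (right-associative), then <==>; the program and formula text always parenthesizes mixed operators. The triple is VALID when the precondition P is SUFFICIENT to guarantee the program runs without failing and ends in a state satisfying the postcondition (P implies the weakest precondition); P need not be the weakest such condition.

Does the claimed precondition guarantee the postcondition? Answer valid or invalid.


Working backward. After the program, the postcondition !(v - 9 != v - w <==> y - 3*c - 4 >= 3) must hold; in canonical form it is !(w != 9 <==> y >= 3*c + 7).
Before w := 2*w: !(2*w != 9 <==> y >= 3*c + 7)
Before c := 3*w + 3: !(2*w != 9 <==> y >= 9*w + 16)
The weakest precondition is !(2*w != 9 <==> y >= 9*w + 16).
Check whether (!(2*w != 9 <==> 9*w <= -21)) && y == 4 implies it.
Countermodel: at the initial state w = -2, y = 4, the precondition holds but the weakest precondition fails.
Answer: invalid


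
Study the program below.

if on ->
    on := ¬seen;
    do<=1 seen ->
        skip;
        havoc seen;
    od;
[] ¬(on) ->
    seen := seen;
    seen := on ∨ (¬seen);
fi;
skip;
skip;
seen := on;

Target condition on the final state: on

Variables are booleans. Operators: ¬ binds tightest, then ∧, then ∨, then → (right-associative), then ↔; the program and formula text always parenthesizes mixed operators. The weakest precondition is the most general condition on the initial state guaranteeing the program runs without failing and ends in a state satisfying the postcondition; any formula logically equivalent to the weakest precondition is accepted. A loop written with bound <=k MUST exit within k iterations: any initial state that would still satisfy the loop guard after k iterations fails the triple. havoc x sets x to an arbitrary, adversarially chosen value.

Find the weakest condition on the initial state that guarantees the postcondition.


Working backward. After the program, on must hold.
Before seen := on: on
Before skip: on
Before skip: on
Then branch requires ¬seen; else branch requires on.
Before the if: (on → (¬seen)) ∧ ((¬on) → on)
Answer: WP = (on → (¬seen)) ∧ ((¬on) → on)


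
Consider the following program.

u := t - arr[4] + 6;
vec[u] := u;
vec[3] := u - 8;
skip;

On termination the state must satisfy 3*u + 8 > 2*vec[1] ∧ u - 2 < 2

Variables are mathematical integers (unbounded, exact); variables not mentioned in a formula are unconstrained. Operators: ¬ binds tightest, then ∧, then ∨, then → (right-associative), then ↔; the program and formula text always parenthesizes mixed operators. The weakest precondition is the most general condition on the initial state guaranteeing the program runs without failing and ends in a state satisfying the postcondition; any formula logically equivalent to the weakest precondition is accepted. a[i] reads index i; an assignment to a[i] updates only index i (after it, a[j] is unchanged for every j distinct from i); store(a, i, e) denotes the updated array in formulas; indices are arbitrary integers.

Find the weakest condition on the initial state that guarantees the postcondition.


Working backward. After the program, the postcondition 3*u + 8 > 2*vec[1] ∧ u - 2 < 2 must hold; in canonical form it is 3*u > 2*vec[1] - 8 ∧ u < 4.
Before skip: 3*u > 2*vec[1] - 8 ∧ u < 4
Before vec[3] := u - 8: 3*u > 2*vec[1] - 8 ∧ u < 4
Before vec[u] := u: 3*u > 2*store(vec, u, u)[1] - 8 ∧ u < 4
Before u := t - arr[4] + 6: 3*t > 3*arr[4] + 2*store(vec, -arr[4] + t + 6, -arr[4] + t + 6)[1] - 26 ∧ t < arr[4] - 2
Answer: WP = 3*t > 3*arr[4] + 2*store(vec, -arr[4] + t + 6, -arr[4] + t + 6)[1] - 26 ∧ t < arr[4] - 2


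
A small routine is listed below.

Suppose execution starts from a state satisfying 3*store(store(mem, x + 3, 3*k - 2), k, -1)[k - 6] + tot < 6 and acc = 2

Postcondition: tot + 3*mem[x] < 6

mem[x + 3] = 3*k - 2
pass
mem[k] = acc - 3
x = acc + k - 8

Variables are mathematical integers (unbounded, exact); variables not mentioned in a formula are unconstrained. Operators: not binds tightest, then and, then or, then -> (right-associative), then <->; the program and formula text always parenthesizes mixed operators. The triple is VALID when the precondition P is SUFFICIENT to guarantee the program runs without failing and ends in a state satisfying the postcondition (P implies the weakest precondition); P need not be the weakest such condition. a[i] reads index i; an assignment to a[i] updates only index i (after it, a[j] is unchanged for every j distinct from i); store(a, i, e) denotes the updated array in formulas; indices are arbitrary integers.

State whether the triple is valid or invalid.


Working backward. After the program, the postcondition tot + 3*mem[x] < 6 must hold; in canonical form it is 3*mem[x] + tot < 6.
Before x := acc + k - 8: 3*mem[acc + k - 8] + tot < 6
Before mem[k] := acc - 3: 3*store(mem, k, acc - 3)[acc + k - 8] + tot < 6
Before skip: 3*store(mem, k, acc - 3)[acc + k - 8] + tot < 6
Before mem[x + 3] := 3*k - 2: 3*store(store(mem, x + 3, 3*k - 2), k, acc - 3)[acc + k - 8] + tot < 6
The weakest precondition is 3*store(store(mem, x + 3, 3*k - 2), k, acc - 3)[acc + k - 8] + tot < 6.
Check whether 3*store(store(mem, x + 3, 3*k - 2), k, -1)[k - 6] + tot < 6 and acc = 2 implies it.
Every state satisfying the precondition satisfies the weakest precondition: the implication holds.
Answer: valid


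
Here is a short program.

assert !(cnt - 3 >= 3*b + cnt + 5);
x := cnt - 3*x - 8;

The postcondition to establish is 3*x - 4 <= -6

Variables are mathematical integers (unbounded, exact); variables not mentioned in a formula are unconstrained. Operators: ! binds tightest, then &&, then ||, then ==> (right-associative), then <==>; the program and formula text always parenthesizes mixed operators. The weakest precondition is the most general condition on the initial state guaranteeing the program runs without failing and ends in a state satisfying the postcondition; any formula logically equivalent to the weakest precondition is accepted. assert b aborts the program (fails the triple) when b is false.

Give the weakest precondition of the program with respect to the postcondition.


Working backward. After the program, the postcondition 3*x - 4 <= -6 must hold; in canonical form it is 3*x <= -2.
Before x := cnt - 3*x - 8: 3*cnt <= 9*x + 22
Before assert !(cnt - 3 >= 3*b + cnt + 5): (!(3*b <= -8)) && 3*cnt <= 9*x + 22
Answer: WP = (!(3*b <= -8)) && 3*cnt <= 9*x + 22


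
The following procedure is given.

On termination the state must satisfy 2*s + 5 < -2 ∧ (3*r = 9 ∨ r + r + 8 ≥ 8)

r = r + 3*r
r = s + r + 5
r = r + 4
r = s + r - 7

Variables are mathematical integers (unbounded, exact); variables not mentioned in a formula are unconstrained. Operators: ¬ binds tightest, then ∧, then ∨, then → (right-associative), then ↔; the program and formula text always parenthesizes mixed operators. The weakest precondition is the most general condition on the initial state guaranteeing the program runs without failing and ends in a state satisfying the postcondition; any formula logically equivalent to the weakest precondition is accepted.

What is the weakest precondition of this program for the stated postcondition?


Working backward. After the program, the postcondition 2*s + 5 < -2 ∧ (3*r = 9 ∨ r + r + 8 ≥ 8) must hold; in canonical form it is 2*s < -7 ∧ (3*r = 9 ∨ 2*r ≥ 0).
Before r := s + r - 7: 2*s < -7 ∧ (3*r + 3*s = 30 ∨ 2*r + 2*s ≥ 14)
Before r := r + 4: 2*s < -7 ∧ (3*r + 3*s = 18 ∨ 2*r + 2*s ≥ 6)
Before r := s + r + 5: 2*s < -7 ∧ (3*r + 6*s = 3 ∨ 2*r + 4*s ≥ -4)
Before r := r + 3*r: 2*s < -7 ∧ (12*r + 6*s = 3 ∨ 8*r + 4*s ≥ -4)
Answer: WP = 2*s < -7 ∧ (12*r + 6*s = 3 ∨ 8*r + 4*s ≥ -4)


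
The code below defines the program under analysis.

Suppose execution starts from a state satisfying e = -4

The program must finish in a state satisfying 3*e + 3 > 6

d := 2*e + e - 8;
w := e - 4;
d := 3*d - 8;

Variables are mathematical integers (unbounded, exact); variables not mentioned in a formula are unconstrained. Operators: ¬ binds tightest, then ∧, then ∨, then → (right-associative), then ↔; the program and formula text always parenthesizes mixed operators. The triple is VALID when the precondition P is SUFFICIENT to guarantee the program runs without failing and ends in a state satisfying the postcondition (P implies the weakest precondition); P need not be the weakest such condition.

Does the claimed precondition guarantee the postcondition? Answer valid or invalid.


Working backward. After the program, the postcondition 3*e + 3 > 6 must hold; in canonical form it is 3*e > 3.
Before d := 3*d - 8: 3*e > 3
Before w := e - 4: 3*e > 3
Before d := 2*e + e - 8: 3*e > 3
The weakest precondition is 3*e > 3.
Check whether e = -4 implies it.
Countermodel: at the initial state e = -4, the precondition holds but the weakest precondition fails.
Answer: invalid


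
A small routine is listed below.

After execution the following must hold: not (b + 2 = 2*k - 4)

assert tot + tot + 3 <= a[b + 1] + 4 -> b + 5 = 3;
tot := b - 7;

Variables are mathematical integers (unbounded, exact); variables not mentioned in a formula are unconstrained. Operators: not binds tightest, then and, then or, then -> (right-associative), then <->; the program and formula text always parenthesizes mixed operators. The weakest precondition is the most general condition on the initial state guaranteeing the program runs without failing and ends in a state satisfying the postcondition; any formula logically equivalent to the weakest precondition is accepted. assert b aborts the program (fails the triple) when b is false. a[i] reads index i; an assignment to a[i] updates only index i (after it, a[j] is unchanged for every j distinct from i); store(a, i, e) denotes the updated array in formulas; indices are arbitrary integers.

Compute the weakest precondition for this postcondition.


Working backward. After the program, the postcondition not (b + 2 = 2*k - 4) must hold; in canonical form it is not (b = 2*k - 6).
Before tot := b - 7: not (b = 2*k - 6)
Before assert tot + tot + 3 <= a[b + 1] + 4 -> b + 5 = 3: (2*tot <= a[b + 1] + 1 -> b = -2) and (not (b = 2*k - 6))
Answer: WP = (2*tot <= a[b + 1] + 1 -> b = -2) and (not (b = 2*k - 6))


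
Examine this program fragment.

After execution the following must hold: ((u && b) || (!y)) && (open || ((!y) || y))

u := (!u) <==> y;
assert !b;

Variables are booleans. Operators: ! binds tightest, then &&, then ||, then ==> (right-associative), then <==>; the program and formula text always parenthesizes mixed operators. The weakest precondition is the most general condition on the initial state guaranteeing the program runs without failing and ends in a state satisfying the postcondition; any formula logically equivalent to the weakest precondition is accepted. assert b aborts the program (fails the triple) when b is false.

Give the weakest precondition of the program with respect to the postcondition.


Working backward. After the program, the postcondition ((u && b) || (!y)) && (open || ((!y) || y)) must hold; in canonical form it is (u && b) || (!y).
Before assert !b: (!b) && ((u && b) || (!y))
Before u := (!u) <==> y: (!b) && ((((!u) <==> y) && b) || (!y))
Answer: WP = (!b) && ((((!u) <==> y) && b) || (!y))


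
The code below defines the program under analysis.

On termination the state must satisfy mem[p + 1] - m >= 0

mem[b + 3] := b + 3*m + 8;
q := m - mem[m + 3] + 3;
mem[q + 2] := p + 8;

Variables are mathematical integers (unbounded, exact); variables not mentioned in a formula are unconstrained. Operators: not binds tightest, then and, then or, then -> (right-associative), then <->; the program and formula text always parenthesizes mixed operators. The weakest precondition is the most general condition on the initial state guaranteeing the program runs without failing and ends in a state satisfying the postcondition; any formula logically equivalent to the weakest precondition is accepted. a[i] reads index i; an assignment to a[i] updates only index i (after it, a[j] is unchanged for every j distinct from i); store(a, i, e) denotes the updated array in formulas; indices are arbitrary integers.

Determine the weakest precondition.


Working backward. After the program, the postcondition mem[p + 1] - m >= 0 must hold; in canonical form it is mem[p + 1] >= m.
Before mem[q + 2] := p + 8: store(mem, q + 2, p + 8)[p + 1] >= m
Before q := m - mem[m + 3] + 3: store(mem, -mem[m + 3] + m + 5, p + 8)[p + 1] >= m
Before mem[b + 3] := b + 3*m + 8: store(store(mem, b + 3, b + 3*m + 8), -store(mem, b + 3, b + 3*m + 8)[m + 3] + m + 5, p + 8)[p + 1] >= m
Answer: WP = store(store(mem, b + 3, b + 3*m + 8), -store(mem, b + 3, b + 3*m + 8)[m + 3] + m + 5, p + 8)[p + 1] >= m


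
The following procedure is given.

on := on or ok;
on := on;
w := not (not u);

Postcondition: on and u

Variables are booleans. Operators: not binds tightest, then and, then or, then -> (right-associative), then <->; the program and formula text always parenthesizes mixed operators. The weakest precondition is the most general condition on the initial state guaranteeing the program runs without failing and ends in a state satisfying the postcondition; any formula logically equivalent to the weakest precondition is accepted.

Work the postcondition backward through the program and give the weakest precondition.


Working backward. After the program, on and u must hold.
Before w := not (not u): on and u
Before on := on: on and u
Before on := on or ok: (on or ok) and u
Answer: WP = (on or ok) and u


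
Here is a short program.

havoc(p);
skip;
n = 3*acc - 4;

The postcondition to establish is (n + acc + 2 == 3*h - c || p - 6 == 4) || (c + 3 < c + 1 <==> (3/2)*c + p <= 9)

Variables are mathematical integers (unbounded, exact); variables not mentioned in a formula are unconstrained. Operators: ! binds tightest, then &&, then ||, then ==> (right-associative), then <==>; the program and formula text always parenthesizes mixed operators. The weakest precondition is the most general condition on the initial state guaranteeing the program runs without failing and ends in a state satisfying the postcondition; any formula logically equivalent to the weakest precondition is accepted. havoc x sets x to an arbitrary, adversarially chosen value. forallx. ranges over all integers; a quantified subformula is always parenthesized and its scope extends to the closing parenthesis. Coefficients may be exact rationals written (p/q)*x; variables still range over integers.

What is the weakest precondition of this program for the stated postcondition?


Working backward. After the program, the postcondition (n + acc + 2 == 3*h - c || p - 6 == 4) || (c + 3 < c + 1 <==> (3/2)*c + p <= 9) must hold; in canonical form it is acc + c + n == 3*h - 2 || p == 10 || (!((3/2)*c + p <= 9)).
Before n := 3*acc - 4: 4*acc + c == 3*h + 2 || p == 10 || (!((3/2)*c + p <= 9))
Before skip: 4*acc + c == 3*h + 2 || p == 10 || (!((3/2)*c + p <= 9))
Before havoc p: forall p_1. (4*acc + c == 3*h + 2 || p_1 == 10 || (!((3/2)*c + p_1 <= 9)))
Answer: WP = forall p_1. (4*acc + c == 3*h + 2 || p_1 == 10 || (!((3/2)*c + p_1 <= 9)))


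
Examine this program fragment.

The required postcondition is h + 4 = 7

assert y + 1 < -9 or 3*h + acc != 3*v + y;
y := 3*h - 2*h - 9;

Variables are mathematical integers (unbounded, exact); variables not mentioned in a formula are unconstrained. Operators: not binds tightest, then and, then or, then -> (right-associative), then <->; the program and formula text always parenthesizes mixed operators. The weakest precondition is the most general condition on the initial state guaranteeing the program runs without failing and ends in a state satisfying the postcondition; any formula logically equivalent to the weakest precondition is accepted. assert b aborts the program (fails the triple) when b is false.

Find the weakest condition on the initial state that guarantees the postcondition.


Working backward. After the program, the postcondition h + 4 = 7 must hold; in canonical form it is h = 3.
Before y := 3*h - 2*h - 9: h = 3
Before assert y + 1 < -9 or 3*h + acc != 3*v + y: (y < -10 or acc + 3*h != 3*v + y) and h = 3
Answer: WP = (y < -10 or acc + 3*h != 3*v + y) and h = 3


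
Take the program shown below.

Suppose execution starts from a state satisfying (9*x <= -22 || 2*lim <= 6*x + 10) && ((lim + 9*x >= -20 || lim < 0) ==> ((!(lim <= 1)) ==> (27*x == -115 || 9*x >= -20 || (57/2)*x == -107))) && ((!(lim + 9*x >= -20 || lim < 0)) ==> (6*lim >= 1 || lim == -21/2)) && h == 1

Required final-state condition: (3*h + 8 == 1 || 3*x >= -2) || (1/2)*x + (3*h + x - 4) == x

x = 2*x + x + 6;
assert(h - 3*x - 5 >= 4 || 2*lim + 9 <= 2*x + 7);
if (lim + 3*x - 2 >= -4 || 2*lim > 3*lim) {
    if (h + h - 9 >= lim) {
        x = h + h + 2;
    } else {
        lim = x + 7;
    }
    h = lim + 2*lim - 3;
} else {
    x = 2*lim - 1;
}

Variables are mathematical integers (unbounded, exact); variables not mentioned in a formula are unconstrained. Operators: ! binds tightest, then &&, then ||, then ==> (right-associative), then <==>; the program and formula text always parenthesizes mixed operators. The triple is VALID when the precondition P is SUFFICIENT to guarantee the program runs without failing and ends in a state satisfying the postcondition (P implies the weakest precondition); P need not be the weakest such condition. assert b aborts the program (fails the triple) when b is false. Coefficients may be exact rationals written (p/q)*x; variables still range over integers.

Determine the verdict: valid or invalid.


Working backward. After the program, the postcondition (3*h + 8 == 1 || 3*x >= -2) || (1/2)*x + (3*h + x - 4) == x must hold; in canonical form it is 3*h == -7 || 3*x >= -2 || 3*h + (1/2)*x == 4.
Then branch requires (2*h >= lim + 9 ==> (9*lim == 2 || 6*h >= -8 || h + 9*lim == 12)) && ((!(2*h >= lim + 9)) ==> (9*x == -61 || 3*x >= -2 || (19/2)*x == -50)); else branch requires 3*h == -7 || 6*lim >= 1 || 3*h + lim == 9/2.
Before the if: ((lim + 3*x >= -2 || lim < 0) ==> ((2*h >= lim + 9 ==> (9*lim == 2 || 6*h >= -8 || h + 9*lim == 12)) && ((!(2*h >= lim + 9)) ==> (9*x == -61 || 3*x >= -2 || (19/2)*x == -50)))) && ((!(lim + 3*x >= -2 || lim < 0)) ==> (3*h == -7 || 6*lim >= 1 || 3*h + lim == 9/2))
Before assert h - 3*x - 5 >= 4 || 2*lim + 9 <= 2*x + 7: (h >= 3*x + 9 || 2*lim <= 2*x - 2) && ((lim + 3*x >= -2 || lim < 0) ==> ((2*h >= lim + 9 ==> (9*lim == 2 || 6*h >= -8 || h + 9*lim == 12)) && ((!(2*h >= lim + 9)) ==> (9*x == -61 || 3*x >= -2 || (19/2)*x == -50)))) && ((!(lim + 3*x >= -2 || lim < 0)) ==> (3*h == -7 || 6*lim >= 1 || 3*h + lim == 9/2))
Before x := 2*x + x + 6: (h >= 9*x + 27 || 2*lim <= 6*x + 10) && ((lim + 9*x >= -20 || lim < 0) ==> ((2*h >= lim + 9 ==> (9*lim == 2 || 6*h >= -8 || h + 9*lim == 12)) && ((!(2*h >= lim + 9)) ==> (27*x == -115 || 9*x >= -20 || (57/2)*x == -107)))) && ((!(lim + 9*x >= -20 || lim < 0)) ==> (3*h == -7 || 6*lim >= 1 || 3*h + lim == 9/2))
The weakest precondition is (h >= 9*x + 27 || 2*lim <= 6*x + 10) && ((lim + 9*x >= -20 || lim < 0) ==> ((2*h >= lim + 9 ==> (9*lim == 2 || 6*h >= -8 || h + 9*lim == 12)) && ((!(2*h >= lim + 9)) ==> (27*x == -115 || 9*x >= -20 || (57/2)*x == -107)))) && ((!(lim + 9*x >= -20 || lim < 0)) ==> (3*h == -7 || 6*lim >= 1 || 3*h + lim == 9/2)).
Check whether (9*x <= -22 || 2*lim <= 6*x + 10) && ((lim + 9*x >= -20 || lim < 0) ==> ((!(lim <= 1)) ==> (27*x == -115 || 9*x >= -20 || (57/2)*x == -107))) && ((!(lim + 9*x >= -20 || lim < 0)) ==> (6*lim >= 1 || lim == -21/2)) && h == 1 implies it.
Countermodel: at the initial state h = 1, lim = -1, x = -3, the precondition holds but the weakest precondition fails.
Answer: invalid


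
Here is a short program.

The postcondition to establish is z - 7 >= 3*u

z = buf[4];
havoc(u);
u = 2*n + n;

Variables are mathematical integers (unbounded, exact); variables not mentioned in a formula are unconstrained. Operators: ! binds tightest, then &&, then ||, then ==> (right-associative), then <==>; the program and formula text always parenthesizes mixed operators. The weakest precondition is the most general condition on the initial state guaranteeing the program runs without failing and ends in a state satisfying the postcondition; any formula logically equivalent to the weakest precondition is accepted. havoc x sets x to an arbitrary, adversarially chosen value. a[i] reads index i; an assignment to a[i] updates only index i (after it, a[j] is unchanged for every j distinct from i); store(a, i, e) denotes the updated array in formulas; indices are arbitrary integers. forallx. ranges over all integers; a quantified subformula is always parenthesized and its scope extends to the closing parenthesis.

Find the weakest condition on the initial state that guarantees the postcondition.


Working backward. After the program, the postcondition z - 7 >= 3*u must hold; in canonical form it is z >= 3*u + 7.
Before u := 2*n + n: z >= 9*n + 7
Before havoc u: z >= 9*n + 7
Before z := buf[4]: buf[4] >= 9*n + 7
Answer: WP = buf[4] >= 9*n + 7


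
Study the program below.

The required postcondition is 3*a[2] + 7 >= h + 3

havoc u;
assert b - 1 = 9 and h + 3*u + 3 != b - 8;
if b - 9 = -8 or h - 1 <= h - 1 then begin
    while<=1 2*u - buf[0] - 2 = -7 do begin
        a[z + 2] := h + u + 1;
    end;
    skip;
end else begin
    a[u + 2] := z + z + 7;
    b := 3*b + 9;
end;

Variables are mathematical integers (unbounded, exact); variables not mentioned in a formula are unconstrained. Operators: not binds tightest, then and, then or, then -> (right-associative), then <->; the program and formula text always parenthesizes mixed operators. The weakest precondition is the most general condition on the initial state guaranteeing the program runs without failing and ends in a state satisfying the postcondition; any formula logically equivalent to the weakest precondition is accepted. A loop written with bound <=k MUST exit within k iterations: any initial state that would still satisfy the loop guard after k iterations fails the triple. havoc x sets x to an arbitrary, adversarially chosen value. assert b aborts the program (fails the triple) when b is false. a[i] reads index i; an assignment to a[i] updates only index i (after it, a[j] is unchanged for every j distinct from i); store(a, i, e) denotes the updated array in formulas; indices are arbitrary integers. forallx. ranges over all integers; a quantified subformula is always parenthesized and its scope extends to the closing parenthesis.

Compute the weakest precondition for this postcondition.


Working backward. After the program, the postcondition 3*a[2] + 7 >= h + 3 must hold; in canonical form it is 3*a[2] >= h - 4.
Then branch requires (2*u = buf[0] - 5 -> ((not (2*u = buf[0] - 5)) and 3*store(a, z + 2, h + u + 1)[2] >= h - 4)) and ((not (2*u = buf[0] - 5)) -> 3*a[2] >= h - 4); else branch requires 3*store(a, u + 2, 2*z + 7)[2] >= h - 4.
Before the if: (2*u = buf[0] - 5 -> ((not (2*u = buf[0] - 5)) and 3*store(a, z + 2, h + u + 1)[2] >= h - 4)) and ((not (2*u = buf[0] - 5)) -> 3*a[2] >= h - 4)
Before assert b - 1 = 9 and h + 3*u + 3 != b - 8: b = 10 and h + 3*u != b - 11 and (2*u = buf[0] - 5 -> ((not (2*u = buf[0] - 5)) and 3*store(a, z + 2, h + u + 1)[2] >= h - 4)) and ((not (2*u = buf[0] - 5)) -> 3*a[2] >= h - 4)
Before havoc u: forall u_1. (b = 10 and h + 3*u_1 != b - 11 and (2*u_1 = buf[0] - 5 -> ((not (2*u_1 = buf[0] - 5)) and 3*store(a, z + 2, h + u_1 + 1)[2] >= h - 4)) and ((not (2*u_1 = buf[0] - 5)) -> 3*a[2] >= h - 4))
Answer: WP = forall u_1. (b = 10 and h + 3*u_1 != b - 11 and (2*u_1 = buf[0] - 5 -> ((not (2*u_1 = buf[0] - 5)) and 3*store(a, z + 2, h + u_1 + 1)[2] >= h - 4)) and ((not (2*u_1 = buf[0] - 5)) -> 3*a[2] >= h - 4))


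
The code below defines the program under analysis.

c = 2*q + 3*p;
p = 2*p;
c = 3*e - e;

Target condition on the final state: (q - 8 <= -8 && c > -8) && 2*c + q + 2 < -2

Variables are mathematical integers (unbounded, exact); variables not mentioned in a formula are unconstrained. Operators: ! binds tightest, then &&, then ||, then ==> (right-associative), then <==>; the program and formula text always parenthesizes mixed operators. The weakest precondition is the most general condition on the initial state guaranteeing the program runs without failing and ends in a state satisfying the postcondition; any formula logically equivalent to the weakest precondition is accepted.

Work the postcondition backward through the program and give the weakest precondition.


Working backward. After the program, the postcondition (q - 8 <= -8 && c > -8) && 2*c + q + 2 < -2 must hold; in canonical form it is q <= 0 && c > -8 && 2*c + q < -4.
Before c := 3*e - e: q <= 0 && 2*e > -8 && 4*e + q < -4
Before p := 2*p: q <= 0 && 2*e > -8 && 4*e + q < -4
Before c := 2*q + 3*p: q <= 0 && 2*e > -8 && 4*e + q < -4
Answer: WP = q <= 0 && 2*e > -8 && 4*e + q < -4
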